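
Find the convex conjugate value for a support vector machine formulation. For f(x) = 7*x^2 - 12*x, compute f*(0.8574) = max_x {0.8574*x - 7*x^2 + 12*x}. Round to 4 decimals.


f*(y) = sup_x {y*x - a*x^2 - b*x} = sup_x {(y-b)*x - a*x^2}
FOC: (y - b) - 2a*x = 0 => x* = (y - b)/(2a)
x* = (0.8574 + 12)/(2*7) = 0.9184
f*(0.8574) = (y-b)^2/(4a) = (0.8574 + 12)^2/(4*7)
= 165.3127/28 = 5.904


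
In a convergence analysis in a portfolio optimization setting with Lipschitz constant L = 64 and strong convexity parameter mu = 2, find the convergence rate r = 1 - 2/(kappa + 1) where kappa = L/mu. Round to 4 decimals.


Step 1: Compute the condition number.
kappa = L/mu = 64/2 = 32.0
Step 2: Compute the convergence rate.
r = 1 - 2/(kappa + 1) = 1 - 2*mu/(L + mu) = (L - mu)/(L + mu) = 62/66 = 0.9394


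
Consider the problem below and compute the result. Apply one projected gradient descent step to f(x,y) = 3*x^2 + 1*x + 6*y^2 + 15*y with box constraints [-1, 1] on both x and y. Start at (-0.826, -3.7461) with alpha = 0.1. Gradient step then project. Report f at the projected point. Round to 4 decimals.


Step 1: Compute gradient at (-0.826, -3.7461).
grad_x = 2*3*-0.826 + 1 = -3.956
grad_y = 2*6*-3.7461 + 15 = -29.9532
Step 2: Gradient step.
x_raw = -0.826 - 0.1*-3.956 = -0.4304
y_raw = -3.7461 - 0.1*-29.9532 = -0.7508
Step 3: Project onto [-1, 1].
x_proj = clip(-0.4304) = -0.4304
y_proj = clip(-0.7508) = -0.7508
Step 4: Evaluate f.
f(-0.4304, -0.7508) = -7.7543


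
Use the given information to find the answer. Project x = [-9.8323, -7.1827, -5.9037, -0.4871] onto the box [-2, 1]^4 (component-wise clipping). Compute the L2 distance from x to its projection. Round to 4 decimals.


Project each component onto [-2, 1].
clip(-9.8323) = -2.0, clip(-7.1827) = -2.0, clip(-5.9037) = -2.0, clip(-0.4871) = -0.4871
Projection = [-2.0, -2.0, -2.0, -0.4871]
Squared diffs: [61.3449, 26.8604, 15.2389, 0.0]
Distance = sqrt(103.4442) = 10.1708


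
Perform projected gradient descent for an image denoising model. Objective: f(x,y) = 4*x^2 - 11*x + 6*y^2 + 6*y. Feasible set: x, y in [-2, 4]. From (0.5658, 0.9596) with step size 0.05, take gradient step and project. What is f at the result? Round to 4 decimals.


Step 1: Compute gradient at (0.5658, 0.9596).
grad_x = 2*4*0.5658 - 11 = -6.4736
grad_y = 2*6*0.9596 + 6 = 17.5152
Step 2: Gradient step.
x_raw = 0.5658 - 0.05*-6.4736 = 0.8895
y_raw = 0.9596 - 0.05*17.5152 = 0.0838
Step 3: Project onto [-2, 4].
x_proj = clip(0.8895) = 0.8895
y_proj = clip(0.0838) = 0.0838
Step 4: Evaluate f.
f(0.8895, 0.0838) = -6.0744


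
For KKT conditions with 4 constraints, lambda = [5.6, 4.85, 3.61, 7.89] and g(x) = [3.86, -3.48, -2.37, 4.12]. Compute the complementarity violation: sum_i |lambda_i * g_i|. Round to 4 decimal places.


KKT complementary slackness check:
lambda_1 * g_1 = 5.6 * 3.86 = 21.616
lambda_2 * g_2 = 4.85 * -3.48 = -16.878
lambda_3 * g_3 = 3.61 * -2.37 = -8.5557
lambda_4 * g_4 = 7.89 * 4.12 = 32.5068
Total violation = 21.616 + 16.878 + 8.5557 + 32.5068 = 79.5565


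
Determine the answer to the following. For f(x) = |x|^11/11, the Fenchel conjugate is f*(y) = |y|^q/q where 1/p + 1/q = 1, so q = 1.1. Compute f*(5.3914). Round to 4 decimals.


The conjugate exponent q satisfies 1/p + 1/q = 1.
p = 11, so q = 11/(11 - 1) = 1.1
|y|^q = 5.3914^1.1 = 6.3807
f*(5.3914) = 6.3807 / 1.1 = 5.8007


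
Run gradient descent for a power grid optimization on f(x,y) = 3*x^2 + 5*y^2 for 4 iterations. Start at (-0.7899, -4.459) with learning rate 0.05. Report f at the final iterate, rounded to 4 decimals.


Gradient descent on f(x,y) = 3*x^2 + 5*y^2.
Starting point: (-0.7899, -4.459), alpha = 0.05
Step 1: grad_x = 2*3*-0.7899 = -4.7394, grad_y = 2*5*-4.459 = -44.59
  x_1 = -0.7899 - 0.05*-4.7394 = -0.5529
  y_1 = -4.459 - 0.05*-44.59 = -2.2295
Step 2: grad_x = 2*3*-0.5529 = -3.3176, grad_y = 2*5*-2.2295 = -22.295
  x_2 = -0.5529 - 0.05*-3.3176 = -0.3871
  y_2 = -2.2295 - 0.05*-22.295 = -1.1148
Step 3: grad_x = 2*3*-0.3871 = -2.3223, grad_y = 2*5*-1.1148 = -11.1475
  x_3 = -0.3871 - 0.05*-2.3223 = -0.2709
  y_3 = -1.1148 - 0.05*-11.1475 = -0.5574
Step 4: grad_x = 2*3*-0.2709 = -1.6256, grad_y = 2*5*-0.5574 = -5.5738
  x_4 = -0.2709 - 0.05*-1.6256 = -0.1897
  y_4 = -0.5574 - 0.05*-5.5738 = -0.2787
f(-0.1897, -0.2787) = 3*(-0.1897)^2 + 5*(-0.2787)^2 = 0.4962


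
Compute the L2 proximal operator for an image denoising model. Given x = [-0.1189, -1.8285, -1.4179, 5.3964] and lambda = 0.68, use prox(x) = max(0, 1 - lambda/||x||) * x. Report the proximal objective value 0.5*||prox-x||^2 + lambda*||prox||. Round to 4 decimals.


Step 1: Compute ||x||.
||x|| = 5.8727
Step 2: Compute scaling factor.
scale = max(0, 1 - 0.68/5.8727) = 0.8842
Step 3: prox(x) = [-0.1051, -1.6168, -1.2537, 4.7716]
||prox(x)|| = 5.1927
Step 4: Proximal objective.
0.5*||prox-x||^2 = 0.2312
lambda*||prox|| = 3.531
Total = 3.7623


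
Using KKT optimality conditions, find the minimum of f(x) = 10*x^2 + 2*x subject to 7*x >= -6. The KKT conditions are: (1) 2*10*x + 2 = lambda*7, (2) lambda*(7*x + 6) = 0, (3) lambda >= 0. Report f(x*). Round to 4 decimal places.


Step 1: Try lambda = 0 (constraint inactive).
Stationarity: 2*10*x + 2 = 0
x* = -2/(2*10) = -0.1
Check constraint: 7*-0.1 = -0.7 >= -6 -- satisfied.
Step 2: Compute optimal value.
f(x*) = 10*(-0.1)^2 + 2*(-0.1) = -0.1


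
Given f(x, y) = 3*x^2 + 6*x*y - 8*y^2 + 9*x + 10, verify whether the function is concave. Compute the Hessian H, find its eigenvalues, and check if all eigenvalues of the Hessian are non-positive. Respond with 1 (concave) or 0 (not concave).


The Hessian of f(x,y) = 3*x^2 + 6*x*y - 8*y^2 + 9*x + 10 is:
H = [[6, 6], [6, -16]]
Trace = 6 - 16 = -10
Determinant = 6*-16 - (6)^2 = -132
Discriminant = (-10)^2 - 4*-132 = 628.0
Eigenvalues: lambda_1 = -17.53, lambda_2 = 7.53
The function is not concave.

0


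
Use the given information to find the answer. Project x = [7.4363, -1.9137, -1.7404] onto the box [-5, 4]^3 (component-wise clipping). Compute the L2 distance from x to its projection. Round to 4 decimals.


Project each component onto [-5, 4].
clip(7.4363) = 4.0, clip(-1.9137) = -1.9137, clip(-1.7404) = -1.7404
Projection = [4.0, -1.9137, -1.7404]
Squared diffs: [11.8082, 0.0, 0.0]
Distance = sqrt(11.8082) = 3.4363


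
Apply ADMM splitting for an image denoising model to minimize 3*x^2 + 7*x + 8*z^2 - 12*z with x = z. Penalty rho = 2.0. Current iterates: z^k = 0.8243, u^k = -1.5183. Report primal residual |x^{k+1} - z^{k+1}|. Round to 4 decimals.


ADMM iteration with rho = 2.0, z^k = 0.8243, u^k = -1.5183
Step 1: x-update.
Minimize 3*x^2 + 7*x + (2.0/2)*(x - 0.8243 - 1.5183)^2
FOC: (2*3 + 2.0)*x = -7 + 2.0*(0.8243 + 1.5183)
x^{k+1} = -0.2894
Step 2: z-update.
Minimize 8*z^2 - 12*z + (2.0/2)*(-0.2894 - z - 1.5183)^2
FOC: (2*8 + 2.0)*z = 12 + 2.0*(-0.2894 - 1.5183)
z^{k+1} = 0.4658
Step 3: u-update.
u^{k+1} = -1.5183 - 0.2894 - 0.4658 = -2.2735
Step 4: Primal residual = |-0.2894 - 0.4658| = 0.7552


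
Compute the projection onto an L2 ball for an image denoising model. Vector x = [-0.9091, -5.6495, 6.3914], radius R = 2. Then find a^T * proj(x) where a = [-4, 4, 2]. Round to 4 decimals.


Step 1: Compute ||x|| (intermediates to 6 decimals).
||x|| = sqrt((-0.9091)^2 + (-5.6495)^2 + 6.3914^2) = 8.578654
Step 2: Project.
Since ||x|| > R, scale = R/||x|| = 2/8.578654 = 0.233137, proj(x) = scale * x
proj(x) = [-0.211945, -1.317107, 1.490072]
Step 3: Dot product.
a^T * proj(x) = -4*(-0.211945) + 4*(-1.317107) + 2*1.490072 = -1.4405


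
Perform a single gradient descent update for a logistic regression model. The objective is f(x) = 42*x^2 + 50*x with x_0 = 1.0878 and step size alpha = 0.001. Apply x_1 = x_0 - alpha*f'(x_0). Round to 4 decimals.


We compute the gradient at x_0 and apply the update.
f'(x) = 84*x + 50
f'(1.0878) = 84*1.0878 + 50 = 141.3752
x_1 = 1.0878 - 0.001*141.3752 = 0.9464


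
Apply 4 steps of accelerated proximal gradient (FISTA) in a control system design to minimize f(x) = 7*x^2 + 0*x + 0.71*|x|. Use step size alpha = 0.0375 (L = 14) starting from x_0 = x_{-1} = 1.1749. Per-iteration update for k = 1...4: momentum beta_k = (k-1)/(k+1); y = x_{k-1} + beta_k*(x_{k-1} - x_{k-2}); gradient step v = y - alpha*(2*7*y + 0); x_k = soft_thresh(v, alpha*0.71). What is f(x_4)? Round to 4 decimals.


FISTA on f(x) = 7*x^2 + 0*x + 0.71*|x|
L = 14, alpha = 0.0375
Iteration 1: beta = 0.0, y = 1.1749 + 0.0*(1.1749 - 1.1749) = 1.1749
  grad(y) = 16.4486, v = y - alpha*grad = 0.5581
  prox(v) = soft_thresh(0.5581, 0.0266) = 0.5315
Iteration 2: beta = 0.3333, y = 0.5315 + 0.3333*(0.5315 - 1.1749) = 0.317
  grad(y) = 4.4376, v = y - alpha*grad = 0.1506
  prox(v) = soft_thresh(0.1506, 0.0266) = 0.1239
Iteration 3: beta = 0.5, y = 0.1239 + 0.5*(0.1239 - 0.5315) = -0.0798
  grad(y) = -1.1175, v = y - alpha*grad = -0.0379
  prox(v) = soft_thresh(-0.0379, 0.0266) = -0.0113
Iteration 4: beta = 0.6, y = -0.0113 + 0.6*(-0.0113 - 0.1239) = -0.0924
  grad(y) = -1.294, v = y - alpha*grad = -0.0439
  prox(v) = soft_thresh(-0.0439, 0.0266) = -0.0173
f(x_4) = 7*(-0.0173)^2 + 0*(-0.0173) + 0.71*|-0.0173| = 0.0144


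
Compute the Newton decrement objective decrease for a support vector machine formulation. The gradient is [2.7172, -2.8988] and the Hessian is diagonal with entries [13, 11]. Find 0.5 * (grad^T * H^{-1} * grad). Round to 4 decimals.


Step 1: H is diagonal, so H^(-1) * g = [0.209, -0.2635].
Step 2: g^T H^(-1) g = sum_i g_i^2 / H_ii
  = (2.7172)^2/13 + (-2.8988)^2/11
  = 0.5679 + 0.7639 = 1.3318
Step 3: Objective decrease = 0.5 * g^T H^(-1) g = 0.6659


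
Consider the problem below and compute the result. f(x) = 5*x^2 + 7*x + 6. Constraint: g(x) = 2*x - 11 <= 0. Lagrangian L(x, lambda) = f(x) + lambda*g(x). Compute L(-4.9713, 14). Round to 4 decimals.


Step 1: Evaluate f(x).
f(-4.9713) = 5*(-4.9713)^2 + 7*(-4.9713) + 6 = 94.77
Step 2: Evaluate g(x).
g(-4.9713) = 2*-4.9713 - 11 = -20.9426
Step 3: Compute Lagrangian.
L = 94.77 + 14*-20.9426 = -198.4264


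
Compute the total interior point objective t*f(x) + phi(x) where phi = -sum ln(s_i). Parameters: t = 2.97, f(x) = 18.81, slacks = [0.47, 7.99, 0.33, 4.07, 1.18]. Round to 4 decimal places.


Step 1: Compute log-barrier.
ln values: [-0.755, 2.0782, -1.1087, 1.4036, 0.1655]
phi = -(-0.755 + 2.0782 - 1.1087 + 1.4036 + 0.1655) = -1.7837
Step 2: Compute augmented objective.
t*f(x) = 2.97*18.81 = 55.8657
Total = 55.8657 - 1.7837 = 54.082


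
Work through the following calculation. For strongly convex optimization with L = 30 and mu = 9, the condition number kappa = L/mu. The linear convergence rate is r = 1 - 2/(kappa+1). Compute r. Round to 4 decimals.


Step 1: Compute the condition number.
kappa = L/mu = 30/9 = 3.3333
Step 2: Compute the convergence rate.
r = 1 - 2/(kappa + 1) = 1 - 2*mu/(L + mu) = (L - mu)/(L + mu) = 21/39 = 0.5385


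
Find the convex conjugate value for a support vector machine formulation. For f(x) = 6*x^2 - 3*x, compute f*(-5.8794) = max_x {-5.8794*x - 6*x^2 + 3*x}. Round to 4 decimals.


f*(y) = sup_x {y*x - a*x^2 - b*x} = sup_x {(y-b)*x - a*x^2}
FOC: (y - b) - 2a*x = 0 => x* = (y - b)/(2a)
x* = (-5.8794 + 3)/(2*6) = -0.24
f*(-5.8794) = (y-b)^2/(4a) = (-5.8794 + 3)^2/(4*6)
= 8.2909/24 = 0.3455


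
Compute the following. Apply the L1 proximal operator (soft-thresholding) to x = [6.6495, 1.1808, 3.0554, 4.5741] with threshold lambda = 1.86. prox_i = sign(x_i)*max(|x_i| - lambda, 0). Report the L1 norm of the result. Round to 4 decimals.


Soft-thresholding with lambda = 1.86:
prox(6.6495) = sign(6.6495)*max(|6.6495| - 1.86, 0) = 4.7895
prox(1.1808) = sign(1.1808)*max(|1.1808| - 1.86, 0) = 0.0
prox(3.0554) = sign(3.0554)*max(|3.0554| - 1.86, 0) = 1.1954
prox(4.5741) = sign(4.5741)*max(|4.5741| - 1.86, 0) = 2.7141
prox(x) = [4.7895, 0.0, 1.1954, 2.7141]
||prox(x)||_1 = 4.7895 + 0.0 + 1.1954 + 2.7141 = 8.699


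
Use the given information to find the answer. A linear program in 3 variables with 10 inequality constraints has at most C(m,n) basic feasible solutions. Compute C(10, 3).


Each vertex corresponds to some choice of n active constraints out of m, so the number of vertices is at most C(m, n) = m! / (n!(m-n)!).
m = 10, n = 3
Numerator: 10 * 9 * 8
Denominator: 3! = 6
C(10, 3) = 120


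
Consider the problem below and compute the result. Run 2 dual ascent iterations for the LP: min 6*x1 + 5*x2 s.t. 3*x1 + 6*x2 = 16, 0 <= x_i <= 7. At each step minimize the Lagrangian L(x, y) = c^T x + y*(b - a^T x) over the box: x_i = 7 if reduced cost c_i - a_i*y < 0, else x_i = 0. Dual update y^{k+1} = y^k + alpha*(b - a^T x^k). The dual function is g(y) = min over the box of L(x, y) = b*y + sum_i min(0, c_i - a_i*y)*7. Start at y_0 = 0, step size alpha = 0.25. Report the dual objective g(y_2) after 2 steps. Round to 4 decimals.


Dual ascent for LP: min 6*x1 + 5*x2, 3*x1 + 6*x2 = 16, 0 <= x_i <= 7
Step 1: y^k = 0.0, reduced costs: (6.0, 5.0)
  x^k = (0.0, 0.0), subgradient = b - a^T x = 16.0
  y^{k+1} = 0.0 + 0.25*16.0 = 4.0
Step 2: y^k = 4.0, reduced costs: (-6.0, -19.0)
  x^k = (7.0, 7.0), subgradient = b - a^T x = -47.0
  y^{k+1} = 4.0 + 0.25*-47.0 = -7.75
Dual objective at y_2 = -7.75: reduced costs (29.25, 51.5), box minimizer x = (0.0, 0.0)
g(y_2) = b*y + (c1 - a1*y)*x1 + (c2 - a2*y)*x2 = 16*(-7.75) + 29.25*0.0 + 51.5*0.0 = -124.0 + 0.0 + 0.0 = -124.0


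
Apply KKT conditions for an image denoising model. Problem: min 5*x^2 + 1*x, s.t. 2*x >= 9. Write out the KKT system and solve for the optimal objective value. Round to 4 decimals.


Step 1: Try lambda = 0 (constraint inactive).
x_unc = -1/(2*5) = -0.1
Check: 2*-0.1 = -0.2 < 9 -- violated!
Step 2: Constraint must be active: 2*x = 9
x* = 9/2 = 4.5
lambda = (2*5*4.5 + 1)/2 = 23.0
Step 3: Compute optimal value.
f(x*) = 5*4.5^2 + 1*4.5 = 105.75


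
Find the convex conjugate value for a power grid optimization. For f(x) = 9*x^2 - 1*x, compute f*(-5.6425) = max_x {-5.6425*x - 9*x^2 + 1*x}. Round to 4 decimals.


f*(y) = sup_x {y*x - a*x^2 - b*x} = sup_x {(y-b)*x - a*x^2}
FOC: (y - b) - 2a*x = 0 => x* = (y - b)/(2a)
x* = (-5.6425 + 1)/(2*9) = -0.2579
f*(-5.6425) = (y-b)^2/(4a) = (-5.6425 + 1)^2/(4*9)
= 21.5528/36 = 0.5987


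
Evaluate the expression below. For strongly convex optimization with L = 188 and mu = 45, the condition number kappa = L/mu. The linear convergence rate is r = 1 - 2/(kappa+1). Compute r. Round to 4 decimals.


Step 1: Compute the condition number.
kappa = L/mu = 188/45 = 4.1778
Step 2: Compute the convergence rate.
r = 1 - 2/(kappa + 1) = 1 - 2*mu/(L + mu) = (L - mu)/(L + mu) = 143/233 = 0.6137


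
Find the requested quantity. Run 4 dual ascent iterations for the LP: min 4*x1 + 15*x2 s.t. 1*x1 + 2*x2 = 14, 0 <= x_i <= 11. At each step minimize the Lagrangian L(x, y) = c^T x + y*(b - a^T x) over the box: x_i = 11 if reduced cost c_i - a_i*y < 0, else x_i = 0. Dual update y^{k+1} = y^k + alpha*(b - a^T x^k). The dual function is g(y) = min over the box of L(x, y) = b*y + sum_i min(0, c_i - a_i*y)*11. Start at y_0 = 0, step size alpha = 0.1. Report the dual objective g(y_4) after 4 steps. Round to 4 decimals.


Dual ascent for LP: min 4*x1 + 15*x2, 1*x1 + 2*x2 = 14, 0 <= x_i <= 11
Step 1: y^k = 0.0, reduced costs: (4.0, 15.0)
  x^k = (0.0, 0.0), subgradient = b - a^T x = 14.0
  y^{k+1} = 0.0 + 0.1*14.0 = 1.4
Step 2: y^k = 1.4, reduced costs: (2.6, 12.2)
  x^k = (0.0, 0.0), subgradient = b - a^T x = 14.0
  y^{k+1} = 1.4 + 0.1*14.0 = 2.8
Step 3: y^k = 2.8, reduced costs: (1.2, 9.4)
  x^k = (0.0, 0.0), subgradient = b - a^T x = 14.0
  y^{k+1} = 2.8 + 0.1*14.0 = 4.2
Step 4: y^k = 4.2, reduced costs: (-0.2, 6.6)
  x^k = (11.0, 0.0), subgradient = b - a^T x = 3.0
  y^{k+1} = 4.2 + 0.1*3.0 = 4.5
Dual objective at y_4 = 4.5: reduced costs (-0.5, 6.0), box minimizer x = (11.0, 0.0)
g(y_4) = b*y + (c1 - a1*y)*x1 + (c2 - a2*y)*x2 = 14*4.5 + (-0.5)*11.0 + 6.0*0.0 = 63.0 - 5.5 + 0.0 = 57.5


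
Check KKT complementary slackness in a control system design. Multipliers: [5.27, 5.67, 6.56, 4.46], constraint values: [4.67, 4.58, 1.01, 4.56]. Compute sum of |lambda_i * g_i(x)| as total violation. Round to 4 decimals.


KKT complementary slackness check:
lambda_1 * g_1 = 5.27 * 4.67 = 24.6109
lambda_2 * g_2 = 5.67 * 4.58 = 25.9686
lambda_3 * g_3 = 6.56 * 1.01 = 6.6256
lambda_4 * g_4 = 4.46 * 4.56 = 20.3376
Total violation = 24.6109 + 25.9686 + 6.6256 + 20.3376 = 77.5427


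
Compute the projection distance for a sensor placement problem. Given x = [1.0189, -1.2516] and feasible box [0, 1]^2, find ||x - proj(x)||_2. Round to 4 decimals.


Project each component onto [0, 1].
clip(1.0189) = 1.0, clip(-1.2516) = 0.0
Projection = [1.0, 0.0]
Squared diffs: [0.0004, 1.5665]
Distance = sqrt(1.5669) = 1.2517


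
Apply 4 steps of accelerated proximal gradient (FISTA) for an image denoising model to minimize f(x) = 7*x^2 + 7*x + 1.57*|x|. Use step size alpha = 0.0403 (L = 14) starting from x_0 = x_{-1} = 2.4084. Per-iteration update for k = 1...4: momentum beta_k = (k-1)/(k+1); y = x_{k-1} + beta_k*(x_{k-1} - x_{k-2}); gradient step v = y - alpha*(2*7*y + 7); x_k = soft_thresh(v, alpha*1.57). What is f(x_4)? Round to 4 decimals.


FISTA on f(x) = 7*x^2 + 7*x + 1.57*|x|
L = 14, alpha = 0.0403
Iteration 1: beta = 0.0, y = 2.4084 + 0.0*(2.4084 - 2.4084) = 2.4084
  grad(y) = 40.7176, v = y - alpha*grad = 0.7675
  prox(v) = soft_thresh(0.7675, 0.0633) = 0.7042
Iteration 2: beta = 0.3333, y = 0.7042 + 0.3333*(0.7042 - 2.4084) = 0.1361
  grad(y) = 8.906, v = y - alpha*grad = -0.2228
  prox(v) = soft_thresh(-0.2228, 0.0633) = -0.1595
Iteration 3: beta = 0.5, y = -0.1595 + 0.5*(-0.1595 - 0.7042) = -0.5913
  grad(y) = -1.2789, v = y - alpha*grad = -0.5398
  prox(v) = soft_thresh(-0.5398, 0.0633) = -0.4765
Iteration 4: beta = 0.6, y = -0.4765 + 0.6*(-0.4765 + 0.1595) = -0.6668
  grad(y) = -2.3347, v = y - alpha*grad = -0.5727
  prox(v) = soft_thresh(-0.5727, 0.0633) = -0.5094
f(x_4) = 7*(-0.5094)^2 + 7*(-0.5094) + 1.57*|-0.5094| = -0.9496


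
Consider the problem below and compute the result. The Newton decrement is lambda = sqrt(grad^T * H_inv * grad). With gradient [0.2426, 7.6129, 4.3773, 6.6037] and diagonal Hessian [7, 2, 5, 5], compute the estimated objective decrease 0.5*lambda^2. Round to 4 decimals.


Step 1: H is diagonal, so H^(-1) * g = [0.0347, 3.8065, 0.8755, 1.3207].
Step 2: g^T H^(-1) g = sum_i g_i^2 / H_ii
  = (0.2426)^2/7 + (7.6129)^2/2 + (4.3773)^2/5 + (6.6037)^2/5
  = 0.0084 + 28.9781 + 3.8322 + 8.7218 = 41.5405
Step 3: Objective decrease = 0.5 * g^T H^(-1) g = 20.7702


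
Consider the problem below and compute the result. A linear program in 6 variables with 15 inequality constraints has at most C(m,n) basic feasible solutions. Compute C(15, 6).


Each vertex corresponds to some choice of n active constraints out of m, so the number of vertices is at most C(m, n) = m! / (n!(m-n)!).
m = 15, n = 6
Numerator: 15 * 14 * 13 * 12 * 11 * 10
Denominator: 6! = 720
C(15, 6) = 5005


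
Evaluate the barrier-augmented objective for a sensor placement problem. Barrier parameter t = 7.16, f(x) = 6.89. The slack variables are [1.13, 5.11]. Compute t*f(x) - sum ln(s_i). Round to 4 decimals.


Step 1: Compute log-barrier.
ln values: [0.1222, 1.6312]
phi = -(0.1222 + 1.6312) = -1.7534
Step 2: Compute augmented objective.
t*f(x) = 7.16*6.89 = 49.3324
Total = 49.3324 - 1.7534 = 47.579


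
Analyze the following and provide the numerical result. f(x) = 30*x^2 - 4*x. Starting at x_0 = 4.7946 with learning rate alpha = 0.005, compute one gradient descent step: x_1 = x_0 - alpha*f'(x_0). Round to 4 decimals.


We compute the gradient at x_0 and apply the update.
f'(x) = 60*x - 4
f'(4.7946) = 60*4.7946 - 4 = 283.676
x_1 = 4.7946 - 0.005*283.676 = 3.3762


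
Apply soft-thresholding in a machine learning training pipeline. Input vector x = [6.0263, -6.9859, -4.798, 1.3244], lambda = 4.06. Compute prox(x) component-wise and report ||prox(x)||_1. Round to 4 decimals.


Soft-thresholding with lambda = 4.06:
prox(6.0263) = sign(6.0263)*max(|6.0263| - 4.06, 0) = 1.9663
prox(-6.9859) = sign(-6.9859)*max(|-6.9859| - 4.06, 0) = -2.9259
prox(-4.798) = sign(-4.798)*max(|-4.798| - 4.06, 0) = -0.738
prox(1.3244) = sign(1.3244)*max(|1.3244| - 4.06, 0) = 0.0
prox(x) = [1.9663, -2.9259, -0.738, 0.0]
||prox(x)||_1 = 1.9663 + 2.9259 + 0.738 + 0.0 = 5.6302


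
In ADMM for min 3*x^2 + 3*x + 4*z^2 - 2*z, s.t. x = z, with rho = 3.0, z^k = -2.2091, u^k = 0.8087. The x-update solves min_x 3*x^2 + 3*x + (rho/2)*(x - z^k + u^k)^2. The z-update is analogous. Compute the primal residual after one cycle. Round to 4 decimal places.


ADMM iteration with rho = 3.0, z^k = -2.2091, u^k = 0.8087
Step 1: x-update.
Minimize 3*x^2 + 3*x + (3.0/2)*(x + 2.2091 + 0.8087)^2
FOC: (2*3 + 3.0)*x = -3 + 3.0*(-2.2091 - 0.8087)
x^{k+1} = -1.3393
Step 2: z-update.
Minimize 4*z^2 - 2*z + (3.0/2)*(-1.3393 - z + 0.8087)^2
FOC: (2*4 + 3.0)*z = 2 + 3.0*(-1.3393 + 0.8087)
z^{k+1} = 0.0371
Step 3: u-update.
u^{k+1} = 0.8087 - 1.3393 - 0.0371 = -0.5677
Step 4: Primal residual = |-1.3393 - 0.0371| = 1.3764


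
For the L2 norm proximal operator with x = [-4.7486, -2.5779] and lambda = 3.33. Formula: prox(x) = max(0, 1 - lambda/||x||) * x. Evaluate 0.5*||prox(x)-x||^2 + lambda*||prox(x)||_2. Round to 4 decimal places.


Step 1: Compute ||x||.
||x|| = 5.4032
Step 2: Compute scaling factor.
scale = max(0, 1 - 3.33/5.4032) = 0.3837
Step 3: prox(x) = [-1.822, -0.9891]
||prox(x)|| = 2.0732
Step 4: Proximal objective.
0.5*||prox-x||^2 = 5.5445
lambda*||prox|| = 6.9038
Total = 12.4483


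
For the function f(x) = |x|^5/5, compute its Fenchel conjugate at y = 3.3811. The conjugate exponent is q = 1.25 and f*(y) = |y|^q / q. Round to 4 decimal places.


The conjugate exponent q satisfies 1/p + 1/q = 1.
p = 5, so q = 5/(5 - 1) = 1.25
|y|^q = 3.3811^1.25 = 4.5848
f*(3.3811) = 4.5848 / 1.25 = 3.6679


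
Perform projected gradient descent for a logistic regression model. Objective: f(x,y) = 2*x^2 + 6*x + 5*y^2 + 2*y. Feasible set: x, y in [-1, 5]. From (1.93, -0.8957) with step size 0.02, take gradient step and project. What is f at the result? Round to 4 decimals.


Step 1: Compute gradient at (1.93, -0.8957).
grad_x = 2*2*1.93 + 6 = 13.72
grad_y = 2*5*-0.8957 + 2 = -6.957
Step 2: Gradient step.
x_raw = 1.93 - 0.02*13.72 = 1.6556
y_raw = -0.8957 - 0.02*-6.957 = -0.7566
Step 3: Project onto [-1, 5].
x_proj = clip(1.6556) = 1.6556
y_proj = clip(-0.7566) = -0.7566
Step 4: Evaluate f.
f(1.6556, -0.7566) = 16.7644


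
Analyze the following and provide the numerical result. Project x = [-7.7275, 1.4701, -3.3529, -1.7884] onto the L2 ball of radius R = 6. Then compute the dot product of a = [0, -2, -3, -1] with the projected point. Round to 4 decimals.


Step 1: Compute ||x|| (intermediates to 6 decimals).
||x|| = sqrt((-7.7275)^2 + 1.4701^2 + (-3.3529)^2 + (-1.7884)^2) = 8.735889
Step 2: Project.
Since ||x|| > R, scale = R/||x|| = 6/8.735889 = 0.686822, proj(x) = scale * x
proj(x) = [-5.307417, 1.009697, -2.302845, -1.228312]
Step 3: Dot product.
a^T * proj(x) = 0*(-5.307417) - 2*1.009697 - 3*(-2.302845) - 1*(-1.228312) = 6.1175


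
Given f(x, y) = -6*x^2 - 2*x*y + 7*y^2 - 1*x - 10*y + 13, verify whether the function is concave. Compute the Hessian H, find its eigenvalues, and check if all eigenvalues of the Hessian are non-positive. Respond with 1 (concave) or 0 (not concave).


The Hessian of f(x,y) = -6*x^2 - 2*x*y + 7*y^2 - 1*x - 10*y + 13 is:
H = [[-12, -2], [-2, 14]]
Trace = -12 + 14 = 2
Determinant = -12*14 - (-2)^2 = -172
Discriminant = (2)^2 - 4*-172 = 692.0
Eigenvalues: lambda_1 = -12.1529, lambda_2 = 14.1529
The function is not concave.

0


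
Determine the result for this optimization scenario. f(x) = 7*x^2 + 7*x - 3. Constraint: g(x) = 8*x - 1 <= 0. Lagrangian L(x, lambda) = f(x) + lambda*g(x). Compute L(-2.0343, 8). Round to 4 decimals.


Step 1: Evaluate f(x).
f(-2.0343) = 7*(-2.0343)^2 + 7*(-2.0343) - 3 = 11.7285
Step 2: Evaluate g(x).
g(-2.0343) = 8*-2.0343 - 1 = -17.2744
Step 3: Compute Lagrangian.
L = 11.7285 + 8*-17.2744 = -126.4667


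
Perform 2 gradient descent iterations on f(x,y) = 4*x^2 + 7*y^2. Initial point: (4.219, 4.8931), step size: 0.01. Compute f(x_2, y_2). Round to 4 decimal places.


Gradient descent on f(x,y) = 4*x^2 + 7*y^2.
Starting point: (4.219, 4.8931), alpha = 0.01
Step 1: grad_x = 2*4*4.219 = 33.752, grad_y = 2*7*4.8931 = 68.5034
  x_1 = 4.219 - 0.01*33.752 = 3.8815
  y_1 = 4.8931 - 0.01*68.5034 = 4.2081
Step 2: grad_x = 2*4*3.8815 = 31.0518, grad_y = 2*7*4.2081 = 58.9129
  x_2 = 3.8815 - 0.01*31.0518 = 3.571
  y_2 = 4.2081 - 0.01*58.9129 = 3.6189
f(3.571, 3.6189) = 4*3.571^2 + 7*3.6189^2 = 142.684


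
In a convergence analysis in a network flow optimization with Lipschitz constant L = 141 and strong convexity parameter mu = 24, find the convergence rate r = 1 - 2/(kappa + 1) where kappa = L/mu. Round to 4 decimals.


Step 1: Compute the condition number.
kappa = L/mu = 141/24 = 5.875
Step 2: Compute the convergence rate.
r = 1 - 2/(kappa + 1) = 1 - 2*mu/(L + mu) = (L - mu)/(L + mu) = 117/165 = 0.7091


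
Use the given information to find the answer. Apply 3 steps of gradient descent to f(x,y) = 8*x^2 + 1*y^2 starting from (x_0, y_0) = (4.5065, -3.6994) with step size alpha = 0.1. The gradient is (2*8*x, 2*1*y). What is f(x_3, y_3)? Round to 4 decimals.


Gradient descent on f(x,y) = 8*x^2 + 1*y^2.
Starting point: (4.5065, -3.6994), alpha = 0.1
Step 1: grad_x = 2*8*4.5065 = 72.104, grad_y = 2*1*-3.6994 = -7.3988
  x_1 = 4.5065 - 0.1*72.104 = -2.7039
  y_1 = -3.6994 - 0.1*-7.3988 = -2.9595
Step 2: grad_x = 2*8*-2.7039 = -43.2624, grad_y = 2*1*-2.9595 = -5.919
  x_2 = -2.7039 - 0.1*-43.2624 = 1.6223
  y_2 = -2.9595 - 0.1*-5.919 = -2.3676
Step 3: grad_x = 2*8*1.6223 = 25.9574, grad_y = 2*1*-2.3676 = -4.7352
  x_3 = 1.6223 - 0.1*25.9574 = -0.9734
  y_3 = -2.3676 - 0.1*-4.7352 = -1.8941
f(-0.9734, -1.8941) = 8*(-0.9734)^2 + 1*(-1.8941)^2 = 11.1677


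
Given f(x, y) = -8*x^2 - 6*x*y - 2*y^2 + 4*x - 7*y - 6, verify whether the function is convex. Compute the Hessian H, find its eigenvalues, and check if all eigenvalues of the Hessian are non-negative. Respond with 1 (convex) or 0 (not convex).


The Hessian of f(x,y) = -8*x^2 - 6*x*y - 2*y^2 + 4*x - 7*y - 6 is:
H = [[-16, -6], [-6, -4]]
Trace = -16 - 4 = -20
Determinant = -16*-4 - (-6)^2 = 28
Discriminant = (-20)^2 - 4*28 = 288.0
Eigenvalues: lambda_1 = -18.4853, lambda_2 = -1.5147
The function is not convex.

0


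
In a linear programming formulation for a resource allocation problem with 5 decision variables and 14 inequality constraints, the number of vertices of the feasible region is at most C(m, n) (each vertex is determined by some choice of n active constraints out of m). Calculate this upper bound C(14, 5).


Each vertex corresponds to some choice of n active constraints out of m, so the number of vertices is at most C(m, n) = m! / (n!(m-n)!).
m = 14, n = 5
Numerator: 14 * 13 * 12 * 11 * 10
Denominator: 5! = 120
C(14, 5) = 2002


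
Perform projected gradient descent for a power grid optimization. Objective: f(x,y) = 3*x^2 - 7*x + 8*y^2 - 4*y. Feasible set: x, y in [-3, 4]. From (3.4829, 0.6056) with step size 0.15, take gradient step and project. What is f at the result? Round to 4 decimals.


Step 1: Compute gradient at (3.4829, 0.6056).
grad_x = 2*3*3.4829 - 7 = 13.8974
grad_y = 2*8*0.6056 - 4 = 5.6896
Step 2: Gradient step.
x_raw = 3.4829 - 0.15*13.8974 = 1.3983
y_raw = 0.6056 - 0.15*5.6896 = -0.2478
Step 3: Project onto [-3, 4].
x_proj = clip(1.3983) = 1.3983
y_proj = clip(-0.2478) = -0.2478
Step 4: Evaluate f.
f(1.3983, -0.2478) = -2.4396


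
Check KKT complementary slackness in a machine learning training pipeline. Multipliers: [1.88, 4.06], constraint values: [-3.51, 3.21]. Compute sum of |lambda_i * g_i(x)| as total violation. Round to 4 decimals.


KKT complementary slackness check:
lambda_1 * g_1 = 1.88 * -3.51 = -6.5988
lambda_2 * g_2 = 4.06 * 3.21 = 13.0326
Total violation = 6.5988 + 13.0326 = 19.6314


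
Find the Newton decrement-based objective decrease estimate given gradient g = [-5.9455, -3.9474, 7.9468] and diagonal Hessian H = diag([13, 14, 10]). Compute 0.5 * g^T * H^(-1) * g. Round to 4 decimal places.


Step 1: H is diagonal, so H^(-1) * g = [-0.4573, -0.282, 0.7947].
Step 2: g^T H^(-1) g = sum_i g_i^2 / H_ii
  = (-5.9455)^2/13 + (-3.9474)^2/14 + (7.9468)^2/10
  = 2.7192 + 1.113 + 6.3152 = 10.1473
Step 3: Objective decrease = 0.5 * g^T H^(-1) g = 5.0737


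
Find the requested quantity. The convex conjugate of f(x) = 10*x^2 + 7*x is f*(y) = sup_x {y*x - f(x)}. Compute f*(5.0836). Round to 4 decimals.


f*(y) = sup_x {y*x - a*x^2 - b*x} = sup_x {(y-b)*x - a*x^2}
FOC: (y - b) - 2a*x = 0 => x* = (y - b)/(2a)
x* = (5.0836 - 7)/(2*10) = -0.0958
f*(5.0836) = (y-b)^2/(4a) = (5.0836 - 7)^2/(4*10)
= 3.6726/40 = 0.0918


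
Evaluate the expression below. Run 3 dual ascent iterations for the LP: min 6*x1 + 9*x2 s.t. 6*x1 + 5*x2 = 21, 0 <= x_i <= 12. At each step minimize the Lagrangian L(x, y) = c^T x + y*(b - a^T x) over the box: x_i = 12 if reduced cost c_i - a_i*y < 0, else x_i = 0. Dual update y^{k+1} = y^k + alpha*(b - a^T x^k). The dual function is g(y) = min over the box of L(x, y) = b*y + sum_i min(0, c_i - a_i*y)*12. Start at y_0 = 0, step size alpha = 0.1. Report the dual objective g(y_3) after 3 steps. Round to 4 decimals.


Dual ascent for LP: min 6*x1 + 9*x2, 6*x1 + 5*x2 = 21, 0 <= x_i <= 12
Step 1: y^k = 0.0, reduced costs: (6.0, 9.0)
  x^k = (0.0, 0.0), subgradient = b - a^T x = 21.0
  y^{k+1} = 0.0 + 0.1*21.0 = 2.1
Step 2: y^k = 2.1, reduced costs: (-6.6, -1.5)
  x^k = (12.0, 12.0), subgradient = b - a^T x = -111.0
  y^{k+1} = 2.1 + 0.1*-111.0 = -9.0
Step 3: y^k = -9.0, reduced costs: (60.0, 54.0)
  x^k = (0.0, 0.0), subgradient = b - a^T x = 21.0
  y^{k+1} = -9.0 + 0.1*21.0 = -6.9
Dual objective at y_3 = -6.9: reduced costs (47.4, 43.5), box minimizer x = (0.0, 0.0)
g(y_3) = b*y + (c1 - a1*y)*x1 + (c2 - a2*y)*x2 = 21*(-6.9) + 47.4*0.0 + 43.5*0.0 = -144.9 + 0.0 + 0.0 = -144.9


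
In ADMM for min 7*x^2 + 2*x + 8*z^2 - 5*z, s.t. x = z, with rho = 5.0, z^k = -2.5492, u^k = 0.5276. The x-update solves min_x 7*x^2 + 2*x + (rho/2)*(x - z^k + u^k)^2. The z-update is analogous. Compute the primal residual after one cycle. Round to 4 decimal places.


ADMM iteration with rho = 5.0, z^k = -2.5492, u^k = 0.5276
Step 1: x-update.
Minimize 7*x^2 + 2*x + (5.0/2)*(x + 2.5492 + 0.5276)^2
FOC: (2*7 + 5.0)*x = -2 + 5.0*(-2.5492 - 0.5276)
x^{k+1} = -0.9149
Step 2: z-update.
Minimize 8*z^2 - 5*z + (5.0/2)*(-0.9149 - z + 0.5276)^2
FOC: (2*8 + 5.0)*z = 5 + 5.0*(-0.9149 + 0.5276)
z^{k+1} = 0.1459
Step 3: u-update.
u^{k+1} = 0.5276 - 0.9149 - 0.1459 = -0.5332
Step 4: Primal residual = |-0.9149 - 0.1459| = 1.0608


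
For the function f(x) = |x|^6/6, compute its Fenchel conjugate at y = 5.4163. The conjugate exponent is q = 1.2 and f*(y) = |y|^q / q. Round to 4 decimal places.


The conjugate exponent q satisfies 1/p + 1/q = 1.
p = 6, so q = 6/(6 - 1) = 1.2
|y|^q = 5.4163^1.2 = 7.5935
f*(5.4163) = 7.5935 / 1.2 = 6.3279


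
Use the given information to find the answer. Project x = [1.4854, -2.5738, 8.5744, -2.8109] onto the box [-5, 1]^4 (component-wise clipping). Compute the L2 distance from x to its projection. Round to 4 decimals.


Project each component onto [-5, 1].
clip(1.4854) = 1.0, clip(-2.5738) = -2.5738, clip(8.5744) = 1.0, clip(-2.8109) = -2.8109
Projection = [1.0, -2.5738, 1.0, -2.8109]
Squared diffs: [0.2356, 0.0, 57.3715, 0.0]
Distance = sqrt(57.6071) = 7.5899


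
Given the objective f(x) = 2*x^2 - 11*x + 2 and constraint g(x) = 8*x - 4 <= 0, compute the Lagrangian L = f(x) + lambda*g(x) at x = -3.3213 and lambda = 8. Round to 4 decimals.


Step 1: Evaluate f(x).
f(-3.3213) = 2*(-3.3213)^2 - 11*(-3.3213) + 2 = 60.5964
Step 2: Evaluate g(x).
g(-3.3213) = 8*-3.3213 - 4 = -30.5704
Step 3: Compute Lagrangian.
L = 60.5964 + 8*-30.5704 = -183.9668


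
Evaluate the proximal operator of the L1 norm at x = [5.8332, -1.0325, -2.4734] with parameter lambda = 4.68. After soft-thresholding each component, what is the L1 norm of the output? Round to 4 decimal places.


Soft-thresholding with lambda = 4.68:
prox(5.8332) = sign(5.8332)*max(|5.8332| - 4.68, 0) = 1.1532
prox(-1.0325) = sign(-1.0325)*max(|-1.0325| - 4.68, 0) = 0.0
prox(-2.4734) = sign(-2.4734)*max(|-2.4734| - 4.68, 0) = 0.0
prox(x) = [1.1532, 0.0, 0.0]
||prox(x)||_1 = 1.1532 + 0.0 + 0.0 = 1.1532


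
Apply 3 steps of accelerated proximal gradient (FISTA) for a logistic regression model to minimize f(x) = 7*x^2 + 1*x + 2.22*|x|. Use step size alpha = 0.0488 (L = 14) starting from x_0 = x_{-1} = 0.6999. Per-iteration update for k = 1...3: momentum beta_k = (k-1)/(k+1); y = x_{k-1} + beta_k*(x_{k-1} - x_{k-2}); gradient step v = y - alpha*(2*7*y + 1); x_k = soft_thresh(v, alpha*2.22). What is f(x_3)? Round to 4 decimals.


FISTA on f(x) = 7*x^2 + 1*x + 2.22*|x|
L = 14, alpha = 0.0488
Iteration 1: beta = 0.0, y = 0.6999 + 0.0*(0.6999 - 0.6999) = 0.6999
  grad(y) = 10.7986, v = y - alpha*grad = 0.1729
  prox(v) = soft_thresh(0.1729, 0.1083) = 0.0646
Iteration 2: beta = 0.3333, y = 0.0646 + 0.3333*(0.0646 - 0.6999) = -0.1472
  grad(y) = -1.0605, v = y - alpha*grad = -0.0954
  prox(v) = soft_thresh(-0.0954, 0.1083) = 0.0
Iteration 3: beta = 0.5, y = 0.0 + 0.5*(0.0 - 0.0646) = -0.0323
  grad(y) = 0.5479, v = y - alpha*grad = -0.059
  prox(v) = soft_thresh(-0.059, 0.1083) = 0.0
f(x_3) = 7*0.0^2 + 1*0.0 + 2.22*|0.0| = 0.0


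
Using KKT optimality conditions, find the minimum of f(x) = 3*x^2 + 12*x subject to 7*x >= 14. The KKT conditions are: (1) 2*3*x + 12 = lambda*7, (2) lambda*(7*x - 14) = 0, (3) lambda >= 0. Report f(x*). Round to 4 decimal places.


Step 1: Try lambda = 0 (constraint inactive).
x_unc = -12/(2*3) = -2.0
Check: 7*-2.0 = -14.0 < 14 -- violated!
Step 2: Constraint must be active: 7*x = 14
x* = 14/7 = 2.0
lambda = (2*3*2.0 + 12)/7 = 3.4286
Step 3: Compute optimal value.
f(x*) = 3*2.0^2 + 12*2.0 = 36.0


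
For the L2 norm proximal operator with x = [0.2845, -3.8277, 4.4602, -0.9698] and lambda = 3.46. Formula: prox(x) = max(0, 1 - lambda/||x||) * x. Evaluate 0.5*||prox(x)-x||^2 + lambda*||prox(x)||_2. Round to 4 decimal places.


Step 1: Compute ||x||.
||x|| = 5.9637
Step 2: Compute scaling factor.
scale = max(0, 1 - 3.46/5.9637) = 0.4198
Step 3: prox(x) = [0.1194, -1.607, 1.8725, -0.4071]
||prox(x)|| = 2.5037
Step 4: Proximal objective.
0.5*||prox-x||^2 = 5.9858
lambda*||prox|| = 8.6628
Total = 14.6487


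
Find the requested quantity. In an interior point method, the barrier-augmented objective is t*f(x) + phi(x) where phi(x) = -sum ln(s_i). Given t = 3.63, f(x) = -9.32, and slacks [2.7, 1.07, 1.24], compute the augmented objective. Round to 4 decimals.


Step 1: Compute log-barrier.
ln values: [0.9933, 0.0677, 0.2151]
phi = -(0.9933 + 0.0677 + 0.2151) = -1.276
Step 2: Compute augmented objective.
t*f(x) = 3.63*-9.32 = -33.8316
Total = -33.8316 - 1.276 = -35.1076


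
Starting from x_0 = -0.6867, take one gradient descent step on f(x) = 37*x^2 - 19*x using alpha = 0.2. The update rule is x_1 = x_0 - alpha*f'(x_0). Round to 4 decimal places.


We compute the gradient at x_0 and apply the update.
f'(x) = 74*x - 19
f'(-0.6867) = 74*-0.6867 - 19 = -69.8158
x_1 = -0.6867 - 0.2*-69.8158 = 13.2765


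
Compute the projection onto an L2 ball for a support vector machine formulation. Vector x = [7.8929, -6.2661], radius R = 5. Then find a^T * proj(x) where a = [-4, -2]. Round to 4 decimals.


Step 1: Compute ||x|| (intermediates to 6 decimals).
||x|| = sqrt(7.8929^2 + (-6.2661)^2) = 10.077791
Step 2: Project.
Since ||x|| > R, scale = R/||x|| = 5/10.077791 = 0.49614, proj(x) = scale * x
proj(x) = [3.915983, -3.108863]
Step 3: Dot product.
a^T * proj(x) = -4*3.915983 - 2*(-3.108863) = -9.4462


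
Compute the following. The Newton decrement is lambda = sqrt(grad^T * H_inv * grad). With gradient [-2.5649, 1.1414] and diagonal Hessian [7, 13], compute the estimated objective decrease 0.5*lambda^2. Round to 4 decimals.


Step 1: H is diagonal, so H^(-1) * g = [-0.3664, 0.0878].
Step 2: g^T H^(-1) g = sum_i g_i^2 / H_ii
  = (-2.5649)^2/7 + (1.1414)^2/13
  = 0.9398 + 0.1002 = 1.04
Step 3: Objective decrease = 0.5 * g^T H^(-1) g = 0.52


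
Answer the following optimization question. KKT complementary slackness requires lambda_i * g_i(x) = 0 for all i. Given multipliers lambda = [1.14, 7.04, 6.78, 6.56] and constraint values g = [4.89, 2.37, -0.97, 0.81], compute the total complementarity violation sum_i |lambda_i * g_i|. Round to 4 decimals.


KKT complementary slackness check:
lambda_1 * g_1 = 1.14 * 4.89 = 5.5746
lambda_2 * g_2 = 7.04 * 2.37 = 16.6848
lambda_3 * g_3 = 6.78 * -0.97 = -6.5766
lambda_4 * g_4 = 6.56 * 0.81 = 5.3136
Total violation = 5.5746 + 16.6848 + 6.5766 + 5.3136 = 34.1496


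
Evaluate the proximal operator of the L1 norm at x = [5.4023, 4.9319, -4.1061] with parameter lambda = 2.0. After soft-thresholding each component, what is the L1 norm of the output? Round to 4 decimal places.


Soft-thresholding with lambda = 2.0:
prox(5.4023) = sign(5.4023)*max(|5.4023| - 2.0, 0) = 3.4023
prox(4.9319) = sign(4.9319)*max(|4.9319| - 2.0, 0) = 2.9319
prox(-4.1061) = sign(-4.1061)*max(|-4.1061| - 2.0, 0) = -2.1061
prox(x) = [3.4023, 2.9319, -2.1061]
||prox(x)||_1 = 3.4023 + 2.9319 + 2.1061 = 8.4403


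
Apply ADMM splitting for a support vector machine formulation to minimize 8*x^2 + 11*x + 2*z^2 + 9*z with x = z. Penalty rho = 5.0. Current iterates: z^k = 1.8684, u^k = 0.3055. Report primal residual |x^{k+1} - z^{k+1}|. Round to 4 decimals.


ADMM iteration with rho = 5.0, z^k = 1.8684, u^k = 0.3055
Step 1: x-update.
Minimize 8*x^2 + 11*x + (5.0/2)*(x - 1.8684 + 0.3055)^2
FOC: (2*8 + 5.0)*x = -11 + 5.0*(1.8684 - 0.3055)
x^{k+1} = -0.1517
Step 2: z-update.
Minimize 2*z^2 + 9*z + (5.0/2)*(-0.1517 - z + 0.3055)^2
FOC: (2*2 + 5.0)*z = -9 + 5.0*(-0.1517 + 0.3055)
z^{k+1} = -0.9146
Step 3: u-update.
u^{k+1} = 0.3055 - 0.1517 + 0.9146 = 1.0684
Step 4: Primal residual = |-0.1517 + 0.9146| = 0.7629


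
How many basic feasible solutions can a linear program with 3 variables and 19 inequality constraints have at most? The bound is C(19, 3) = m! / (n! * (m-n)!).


Each vertex corresponds to some choice of n active constraints out of m, so the number of vertices is at most C(m, n) = m! / (n!(m-n)!).
m = 19, n = 3
Numerator: 19 * 18 * 17
Denominator: 3! = 6
C(19, 3) = 969


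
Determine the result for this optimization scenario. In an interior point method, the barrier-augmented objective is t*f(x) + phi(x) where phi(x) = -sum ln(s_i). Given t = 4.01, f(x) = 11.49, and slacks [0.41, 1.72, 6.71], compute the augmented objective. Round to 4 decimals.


Step 1: Compute log-barrier.
ln values: [-0.8916, 0.5423, 1.9036]
phi = -(-0.8916 + 0.5423 + 1.9036) = -1.5543
Step 2: Compute augmented objective.
t*f(x) = 4.01*11.49 = 46.0749
Total = 46.0749 - 1.5543 = 44.5206


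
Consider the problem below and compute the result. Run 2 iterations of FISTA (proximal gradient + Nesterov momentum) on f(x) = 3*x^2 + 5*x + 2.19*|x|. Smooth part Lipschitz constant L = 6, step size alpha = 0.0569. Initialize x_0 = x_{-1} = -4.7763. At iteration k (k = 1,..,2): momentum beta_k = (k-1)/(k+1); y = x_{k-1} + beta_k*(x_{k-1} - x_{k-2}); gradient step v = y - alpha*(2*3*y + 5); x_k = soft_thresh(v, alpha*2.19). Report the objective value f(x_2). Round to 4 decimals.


FISTA on f(x) = 3*x^2 + 5*x + 2.19*|x|
L = 6, alpha = 0.0569
Iteration 1: beta = 0.0, y = -4.7763 + 0.0*(-4.7763 + 4.7763) = -4.7763
  grad(y) = -23.6578, v = y - alpha*grad = -3.4302
  prox(v) = soft_thresh(-3.4302, 0.1246) = -3.3056
Iteration 2: beta = 0.3333, y = -3.3056 + 0.3333*(-3.3056 + 4.7763) = -2.8153
  grad(y) = -11.8919, v = y - alpha*grad = -2.1387
  prox(v) = soft_thresh(-2.1387, 0.1246) = -2.0141
f(x_2) = 3*(-2.0141)^2 + 5*(-2.0141) + 2.19*|-2.0141| = 6.5098


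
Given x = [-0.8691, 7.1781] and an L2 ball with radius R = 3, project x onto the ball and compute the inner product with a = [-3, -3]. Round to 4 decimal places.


Step 1: Compute ||x|| (intermediates to 6 decimals).
||x|| = sqrt((-0.8691)^2 + 7.1781^2) = 7.230522
Step 2: Project.
Since ||x|| > R, scale = R/||x|| = 3/7.230522 = 0.414908, proj(x) = scale * x
proj(x) = [-0.360597, 2.978251]
Step 3: Dot product.
a^T * proj(x) = -3*(-0.360597) - 3*2.978251 = -7.853
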